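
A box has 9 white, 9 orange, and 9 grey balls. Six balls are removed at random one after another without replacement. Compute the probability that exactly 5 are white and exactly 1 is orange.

63/16445

Unordered draws without replacement: count favorable combinations over C(27,6).
Favorable = C(9,5) · C(9,1) · C(9,0) = 1134; total = C(27,6) = 296010.
P = 1134/296010 = 63/16445 ≈ 0.0038.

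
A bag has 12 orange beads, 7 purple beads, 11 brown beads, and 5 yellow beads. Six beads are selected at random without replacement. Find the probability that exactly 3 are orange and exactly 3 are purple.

5/1054

Unordered draws without replacement: count favorable combinations over C(35,6).
Favorable = C(12,3) · C(7,3) · C(11,0) · C(5,0) = 7700; total = C(35,6) = 1623160.
P = 7700/1623160 = 5/1054 ≈ 0.0047.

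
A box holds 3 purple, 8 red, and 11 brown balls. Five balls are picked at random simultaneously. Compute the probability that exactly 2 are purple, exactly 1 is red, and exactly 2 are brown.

Unordered draws without replacement: count favorable combinations over C(22,5).
Favorable = C(3,2) · C(8,1) · C(11,2) = 1320; total = C(22,5) = 26334.
P = 1320/26334 = 20/399 ≈ 0.0501.

20/399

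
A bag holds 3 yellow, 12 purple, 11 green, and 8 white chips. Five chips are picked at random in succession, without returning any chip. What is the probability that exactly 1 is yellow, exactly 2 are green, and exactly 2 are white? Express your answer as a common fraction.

Unordered draws without replacement: count favorable combinations over C(34,5).
Favorable = C(3,1) · C(12,0) · C(11,2) · C(8,2) = 4620; total = C(34,5) = 278256.
P = 4620/278256 = 35/2108 ≈ 0.0166.

35/2108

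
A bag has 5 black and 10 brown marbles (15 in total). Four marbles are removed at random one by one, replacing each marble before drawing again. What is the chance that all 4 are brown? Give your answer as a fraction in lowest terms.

Multiply the conditional probability of each draw in order, with replacement (the composition resets each draw).
P = (10/15) · (10/15) · (10/15) · (10/15) = 16/81 ≈ 0.1975.

16/81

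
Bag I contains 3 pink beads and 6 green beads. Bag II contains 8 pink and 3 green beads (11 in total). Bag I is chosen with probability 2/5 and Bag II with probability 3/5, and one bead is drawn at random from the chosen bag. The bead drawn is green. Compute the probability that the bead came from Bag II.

27/71

P(green | Bag I) = 2/3; P(green | Bag II) = 3/11.
P(green) = 2/5·2/3 + 3/5·3/11 = 71/165.
By Bayes' rule, P(Bag II | green) = 9/55 / 71/165 = 27/71 ≈ 0.3803.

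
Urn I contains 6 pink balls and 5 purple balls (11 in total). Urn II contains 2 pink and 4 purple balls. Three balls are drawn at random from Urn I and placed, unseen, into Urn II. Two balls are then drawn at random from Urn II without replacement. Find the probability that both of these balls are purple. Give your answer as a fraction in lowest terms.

1/3

Condition on how many of the transferred balls are purple (from Urn I: 5 purple of 11; then Urn II has 9 total).
  0 purple: C(5,0)C(6,3)/C(11,3) = 4/33; then P = C(4,2)/C(9,2) = 1/6
  1 purple: C(5,1)C(6,2)/C(11,3) = 5/11; then P = C(5,2)/C(9,2) = 5/18
  2 purple: C(5,2)C(6,1)/C(11,3) = 4/11; then P = C(6,2)/C(9,2) = 5/12
  3 purple: C(5,3)C(6,0)/C(11,3) = 2/33; then P = C(7,2)/C(9,2) = 7/12
P(both purple) = 1/3 ≈ 0.3333.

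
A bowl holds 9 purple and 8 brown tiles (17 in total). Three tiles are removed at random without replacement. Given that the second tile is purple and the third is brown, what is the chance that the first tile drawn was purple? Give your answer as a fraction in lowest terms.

P(first=purple and the second tile is purple and the third is brown) = (9/17)·(8/16)·(8/15) = 12/85.
P(E) = Σ over first color = 12/85 + 21/170 = 9/34.
By Bayes, P(first=purple | E) = 12/85 / 9/34 = 8/15 ≈ 0.5333.

8/15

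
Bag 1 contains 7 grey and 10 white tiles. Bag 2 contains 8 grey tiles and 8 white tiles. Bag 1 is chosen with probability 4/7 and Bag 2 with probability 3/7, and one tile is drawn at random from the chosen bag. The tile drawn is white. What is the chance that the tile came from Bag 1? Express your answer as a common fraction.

P(white | Bag 1) = 10/17; P(white | Bag 2) = 1/2.
P(white) = 4/7·10/17 + 3/7·1/2 = 131/238.
By Bayes' rule, P(Bag 1 | white) = 40/119 / 131/238 = 80/131 ≈ 0.6107.

80/131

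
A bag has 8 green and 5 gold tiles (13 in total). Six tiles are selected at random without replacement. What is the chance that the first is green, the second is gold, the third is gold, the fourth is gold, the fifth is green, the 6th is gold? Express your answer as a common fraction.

7/1287

Multiply the conditional probability of each draw in order, without replacement, so each draw removes one from its color and from the total.
P = (8/13) · (5/12) · (4/11) · (3/10) · (7/9) · (2/8) = 7/1287 ≈ 0.0054.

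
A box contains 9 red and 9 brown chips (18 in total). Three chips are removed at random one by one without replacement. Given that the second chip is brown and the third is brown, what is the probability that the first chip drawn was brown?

P(first=brown and the second chip is brown and the third is brown) = (9/18)·(8/17)·(7/16) = 7/68.
P(E) = Σ over first color = 9/68 + 7/68 = 4/17.
By Bayes, P(first=brown | E) = 7/68 / 4/17 = 7/16 ≈ 0.4375.

7/16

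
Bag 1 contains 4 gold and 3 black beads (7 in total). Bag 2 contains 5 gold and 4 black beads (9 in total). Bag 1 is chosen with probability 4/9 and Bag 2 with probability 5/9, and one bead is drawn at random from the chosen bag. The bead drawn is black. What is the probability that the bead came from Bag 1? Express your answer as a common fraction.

27/62

P(black | Bag 1) = 3/7; P(black | Bag 2) = 4/9.
P(black) = 4/9·3/7 + 5/9·4/9 = 248/567.
By Bayes' rule, P(Bag 1 | black) = 4/21 / 248/567 = 27/62 ≈ 0.4355.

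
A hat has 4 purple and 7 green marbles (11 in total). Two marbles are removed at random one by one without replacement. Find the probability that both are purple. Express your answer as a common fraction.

Unordered draws without replacement: count favorable combinations over C(11,2).
Favorable = C(4,2) · C(7,0) = 6; total = C(11,2) = 55.
P = 6/55 = 6/55 ≈ 0.1091.

6/55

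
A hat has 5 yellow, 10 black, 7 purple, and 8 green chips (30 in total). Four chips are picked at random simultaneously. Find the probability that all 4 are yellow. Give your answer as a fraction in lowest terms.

Unordered draws without replacement: count favorable combinations over C(30,4).
Favorable = C(5,4) · C(10,0) · C(7,0) · C(8,0) = 5; total = C(30,4) = 27405.
P = 5/27405 = 1/5481 ≈ 0.0002.

1/5481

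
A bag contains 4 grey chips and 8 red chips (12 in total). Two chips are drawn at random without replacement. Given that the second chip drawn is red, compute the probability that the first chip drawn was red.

7/11

P(first=red and the second chip drawn is red) = (8/12)·(7/11) = 14/33.
P(the second chip drawn is red) = Σ over first color = 8/33 + 14/33 = 2/3.
By Bayes, P(first=red | the second chip drawn is red) = 14/33 / 2/3 = 7/11 ≈ 0.6364.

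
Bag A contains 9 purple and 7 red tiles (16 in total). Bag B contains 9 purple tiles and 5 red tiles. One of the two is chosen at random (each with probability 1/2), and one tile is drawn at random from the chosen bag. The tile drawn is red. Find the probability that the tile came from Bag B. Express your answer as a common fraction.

40/89

P(red | Bag A) = 7/16; P(red | Bag B) = 5/14.
P(red) = 1/2·7/16 + 1/2·5/14 = 89/224.
By Bayes' rule, P(Bag B | red) = 5/28 / 89/224 = 40/89 ≈ 0.4494.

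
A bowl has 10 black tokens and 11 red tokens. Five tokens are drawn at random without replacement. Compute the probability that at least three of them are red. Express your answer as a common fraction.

Sum the hypergeometric tail for j = 3,…,5 red tokens.
Favorable = C(11,3)·C(10,2) + C(11,4)·C(10,1) + C(11,5)·C(10,0) = 11187; total = C(21,5) = 20349.
P = 11187/20349 = 1243/2261 ≈ 0.5498.

1243/2261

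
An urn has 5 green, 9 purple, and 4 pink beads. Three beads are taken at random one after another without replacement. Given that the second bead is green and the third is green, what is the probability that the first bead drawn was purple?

P(first=purple and the second bead is green and the third is green) = (9/18)·(5/17)·(4/16) = 5/136.
P(E) = Σ over first color = 5/408 + 5/136 + 5/306 = 10/153.
By Bayes, P(first=purple | E) = 5/136 / 10/153 = 9/16 ≈ 0.5625.

9/16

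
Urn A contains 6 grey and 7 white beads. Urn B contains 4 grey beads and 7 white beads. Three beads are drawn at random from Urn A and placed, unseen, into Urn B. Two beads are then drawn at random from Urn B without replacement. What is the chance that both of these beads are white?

Condition on how many of the transferred beads are white (from Urn A: 7 white of 13; then Urn B has 14 total).
  0 white: C(7,0)C(6,3)/C(13,3) = 10/143; then P = C(7,2)/C(14,2) = 3/13
  1 white: C(7,1)C(6,2)/C(13,3) = 105/286; then P = C(8,2)/C(14,2) = 4/13
  2 white: C(7,2)C(6,1)/C(13,3) = 63/143; then P = C(9,2)/C(14,2) = 36/91
  3 white: C(7,3)C(6,0)/C(13,3) = 35/286; then P = C(10,2)/C(14,2) = 45/91
P(both white) = 123/338 ≈ 0.3639.

123/338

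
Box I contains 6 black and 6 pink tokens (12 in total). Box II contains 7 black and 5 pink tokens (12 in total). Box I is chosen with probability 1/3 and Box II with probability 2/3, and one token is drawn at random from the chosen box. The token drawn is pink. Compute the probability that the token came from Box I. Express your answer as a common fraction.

P(pink | Box I) = 1/2; P(pink | Box II) = 5/12.
P(pink) = 1/3·1/2 + 2/3·5/12 = 4/9.
By Bayes' rule, P(Box I | pink) = 1/6 / 4/9 = 3/8 ≈ 0.3750.

3/8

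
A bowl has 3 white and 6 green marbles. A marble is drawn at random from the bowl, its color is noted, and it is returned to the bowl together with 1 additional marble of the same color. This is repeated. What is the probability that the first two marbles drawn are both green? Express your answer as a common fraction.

7/15

After a green draw the bowl holds 7 green out of 10.
P = (6/9)·(7/10) = 7/15 ≈ 0.4667.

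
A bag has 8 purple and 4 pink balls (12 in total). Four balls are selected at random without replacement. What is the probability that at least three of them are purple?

Sum the hypergeometric tail for j = 3,…,4 purple balls.
Favorable = C(8,3)·C(4,1) + C(8,4)·C(4,0) = 294; total = C(12,4) = 495.
P = 294/495 = 98/165 ≈ 0.5939.

98/165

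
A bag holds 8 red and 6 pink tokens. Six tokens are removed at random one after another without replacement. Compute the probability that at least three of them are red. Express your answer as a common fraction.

Sum the hypergeometric tail for j = 3,…,6 red tokens.
Favorable = C(8,3)·C(6,3) + C(8,4)·C(6,2) + C(8,5)·C(6,1) + C(8,6)·C(6,0) = 2534; total = C(14,6) = 3003.
P = 2534/3003 = 362/429 ≈ 0.8438.

362/429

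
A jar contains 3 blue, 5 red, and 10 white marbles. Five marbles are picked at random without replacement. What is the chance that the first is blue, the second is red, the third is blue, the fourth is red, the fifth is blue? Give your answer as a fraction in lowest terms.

1/8568

Multiply the conditional probability of each draw in order, without replacement, so each draw removes one from its color and from the total.
P = (3/18) · (5/17) · (2/16) · (4/15) · (1/14) = 1/8568 ≈ 0.0001.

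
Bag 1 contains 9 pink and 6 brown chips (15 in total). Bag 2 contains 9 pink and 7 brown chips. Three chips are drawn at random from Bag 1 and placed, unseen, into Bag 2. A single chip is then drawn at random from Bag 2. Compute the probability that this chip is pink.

Condition on how many of the transferred chips are pink (from Bag 1: 9 pink of 15; then Bag 2 has 19 total).
  0 pink: C(9,0)C(6,3)/C(15,3) = 4/91; then P = 9/19
  1 pink: C(9,1)C(6,2)/C(15,3) = 27/91; then P = 10/19
  2 pink: C(9,2)C(6,1)/C(15,3) = 216/455; then P = 11/19
  3 pink: C(9,3)C(6,0)/C(15,3) = 12/65; then P = 12/19
P(pink from Bag 2) = 54/95 ≈ 0.5684.

54/95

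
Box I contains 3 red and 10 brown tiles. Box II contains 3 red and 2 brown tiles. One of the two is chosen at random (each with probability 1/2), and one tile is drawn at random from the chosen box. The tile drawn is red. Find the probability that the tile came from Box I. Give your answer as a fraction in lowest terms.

5/18

P(red | Box I) = 3/13; P(red | Box II) = 3/5.
P(red) = 1/2·3/13 + 1/2·3/5 = 27/65.
By Bayes' rule, P(Box I | red) = 3/26 / 27/65 = 5/18 ≈ 0.2778.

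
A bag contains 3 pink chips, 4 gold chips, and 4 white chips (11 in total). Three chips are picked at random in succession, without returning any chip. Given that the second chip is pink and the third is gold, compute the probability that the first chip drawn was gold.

P(first=gold and the second chip is pink and the third is gold) = (4/11)·(3/10)·(3/9) = 2/55.
P(E) = Σ over first color = 4/165 + 2/55 + 8/165 = 6/55.
By Bayes, P(first=gold | E) = 2/55 / 6/55 = 1/3 ≈ 0.3333.

1/3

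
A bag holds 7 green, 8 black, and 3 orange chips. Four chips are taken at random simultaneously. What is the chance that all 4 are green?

Unordered draws without replacement: count favorable combinations over C(18,4).
Favorable = C(7,4) · C(8,0) · C(3,0) = 35; total = C(18,4) = 3060.
P = 35/3060 = 7/612 ≈ 0.0114.

7/612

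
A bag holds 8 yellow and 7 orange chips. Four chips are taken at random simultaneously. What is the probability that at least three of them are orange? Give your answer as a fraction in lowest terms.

Sum the hypergeometric tail for j = 3,…,4 orange chips.
Favorable = C(7,3)·C(8,1) + C(7,4)·C(8,0) = 315; total = C(15,4) = 1365.
P = 315/1365 = 3/13 ≈ 0.2308.

3/13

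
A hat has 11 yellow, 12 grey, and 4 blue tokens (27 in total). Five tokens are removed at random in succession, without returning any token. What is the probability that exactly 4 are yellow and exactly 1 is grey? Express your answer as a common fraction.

Unordered draws without replacement: count favorable combinations over C(27,5).
Favorable = C(11,4) · C(12,1) · C(4,0) = 3960; total = C(27,5) = 80730.
P = 3960/80730 = 44/897 ≈ 0.0491.

44/897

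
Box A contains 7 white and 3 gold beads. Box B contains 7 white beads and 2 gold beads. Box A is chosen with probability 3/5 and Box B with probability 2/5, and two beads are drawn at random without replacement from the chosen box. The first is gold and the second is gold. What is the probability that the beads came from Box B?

P(E | Box A) = 1/15; P(E | Box B) = 1/36.
P(E) = 3/5·1/15 + 2/5·1/36 = 23/450.
By Bayes' rule, P(Box B | E) = 1/90 / 23/450 = 5/23 ≈ 0.2174.

5/23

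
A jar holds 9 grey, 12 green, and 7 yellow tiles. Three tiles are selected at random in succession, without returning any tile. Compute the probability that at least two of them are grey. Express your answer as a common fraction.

Sum the hypergeometric tail for j = 2,…,3 grey tiles.
Favorable = C(9,2)·C(19,1) + C(9,3)·C(19,0) = 768; total = C(28,3) = 3276.
P = 768/3276 = 64/273 ≈ 0.2344.

64/273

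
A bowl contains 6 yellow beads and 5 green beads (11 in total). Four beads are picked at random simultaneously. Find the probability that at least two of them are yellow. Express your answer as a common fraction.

Sum the hypergeometric tail for j = 2,…,4 yellow beads.
Favorable = C(6,2)·C(5,2) + C(6,3)·C(5,1) + C(6,4)·C(5,0) = 265; total = C(11,4) = 330.
P = 265/330 = 53/66 ≈ 0.8030.

53/66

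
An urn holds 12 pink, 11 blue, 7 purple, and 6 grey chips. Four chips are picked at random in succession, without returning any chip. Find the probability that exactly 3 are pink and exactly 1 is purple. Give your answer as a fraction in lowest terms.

4/153

Unordered draws without replacement: count favorable combinations over C(36,4).
Favorable = C(12,3) · C(11,0) · C(7,1) · C(6,0) = 1540; total = C(36,4) = 58905.
P = 1540/58905 = 4/153 ≈ 0.0261.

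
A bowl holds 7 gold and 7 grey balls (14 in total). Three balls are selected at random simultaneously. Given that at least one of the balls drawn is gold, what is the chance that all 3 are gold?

5/47

P(all 3 gold) = C(7,3)/C(14,3) = 5/52; P(at least one gold) = 1 − C(7,3)/C(14,3) = 47/52.
Since 'all 3 gold' ⊆ 'at least one gold', P(all 3 | at least one) = 5/52 / 47/52 = 5/47 ≈ 0.1064.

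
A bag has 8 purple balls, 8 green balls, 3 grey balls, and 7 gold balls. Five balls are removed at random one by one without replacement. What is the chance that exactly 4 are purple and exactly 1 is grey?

Unordered draws without replacement: count favorable combinations over C(26,5).
Favorable = C(8,4) · C(8,0) · C(3,1) · C(7,0) = 210; total = C(26,5) = 65780.
P = 210/65780 = 21/6578 ≈ 0.0032.

21/6578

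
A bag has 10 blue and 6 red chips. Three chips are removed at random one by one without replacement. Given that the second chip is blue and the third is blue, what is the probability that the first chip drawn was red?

P(first=red and the second chip is blue and the third is blue) = (6/16)·(10/15)·(9/14) = 9/56.
P(E) = Σ over first color = 3/14 + 9/56 = 3/8.
By Bayes, P(first=red | E) = 9/56 / 3/8 = 3/7 ≈ 0.4286.

3/7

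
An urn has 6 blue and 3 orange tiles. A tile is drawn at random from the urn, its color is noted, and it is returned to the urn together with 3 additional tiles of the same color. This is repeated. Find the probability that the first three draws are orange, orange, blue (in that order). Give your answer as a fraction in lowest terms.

Track the composition after each reinforcement of +3.
P = (3/9) · (6/12) · (6/15) = 1/15 ≈ 0.0667.

1/15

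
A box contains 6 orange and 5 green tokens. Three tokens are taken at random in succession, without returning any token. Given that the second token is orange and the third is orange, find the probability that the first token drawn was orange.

4/9

P(first=orange and the second token is orange and the third is orange) = (6/11)·(5/10)·(4/9) = 4/33.
P(E) = Σ over first color = 4/33 + 5/33 = 3/11.
By Bayes, P(first=orange | E) = 4/33 / 3/11 = 4/9 ≈ 0.4444.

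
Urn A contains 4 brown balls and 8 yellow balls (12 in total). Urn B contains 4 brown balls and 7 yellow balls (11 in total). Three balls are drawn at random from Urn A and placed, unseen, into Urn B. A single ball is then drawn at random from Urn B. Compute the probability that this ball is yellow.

9/14

Condition on how many of the transferred balls are yellow (from Urn A: 8 yellow of 12; then Urn B has 14 total).
  0 yellow: C(8,0)C(4,3)/C(12,3) = 1/55; then P = 7/14
  1 yellow: C(8,1)C(4,2)/C(12,3) = 12/55; then P = 8/14
  2 yellow: C(8,2)C(4,1)/C(12,3) = 28/55; then P = 9/14
  3 yellow: C(8,3)C(4,0)/C(12,3) = 14/55; then P = 10/14
P(yellow from Urn B) = 9/14 ≈ 0.6429.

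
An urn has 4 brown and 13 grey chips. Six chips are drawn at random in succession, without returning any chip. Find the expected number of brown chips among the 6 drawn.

24/17

By linearity of expectation, E[X] = Σ P(draw i is brown); by symmetry each draw (even without replacement) has P(brown) = 4/17.
E[X] = 6 · 4/17 = 24/17 ≈ 1.4118.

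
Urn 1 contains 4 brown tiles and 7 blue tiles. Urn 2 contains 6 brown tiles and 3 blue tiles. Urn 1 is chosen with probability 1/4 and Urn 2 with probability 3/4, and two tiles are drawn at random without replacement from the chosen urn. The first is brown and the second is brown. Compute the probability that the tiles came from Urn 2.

P(E | Urn 1) = 6/55; P(E | Urn 2) = 5/12.
P(E) = 1/4·6/55 + 3/4·5/12 = 299/880.
By Bayes' rule, P(Urn 2 | E) = 5/16 / 299/880 = 275/299 ≈ 0.9197.

275/299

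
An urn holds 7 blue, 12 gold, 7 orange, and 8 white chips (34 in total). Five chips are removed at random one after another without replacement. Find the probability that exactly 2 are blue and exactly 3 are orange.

Unordered draws without replacement: count favorable combinations over C(34,5).
Favorable = C(7,2) · C(12,0) · C(7,3) · C(8,0) = 735; total = C(34,5) = 278256.
P = 735/278256 = 245/92752 ≈ 0.0026.

245/92752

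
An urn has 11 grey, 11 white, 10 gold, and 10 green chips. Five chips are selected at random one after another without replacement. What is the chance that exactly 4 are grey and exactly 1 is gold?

Unordered draws without replacement: count favorable combinations over C(42,5).
Favorable = C(11,4) · C(11,0) · C(10,1) · C(10,0) = 3300; total = C(42,5) = 850668.
P = 3300/850668 = 275/70889 ≈ 0.0039.

275/70889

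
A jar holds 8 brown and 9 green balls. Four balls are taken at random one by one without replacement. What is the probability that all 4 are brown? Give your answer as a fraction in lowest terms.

Multiply the conditional probability of each draw in order, without replacement, so each draw removes one from its color and from the total.
P = (8/17) · (7/16) · (6/15) · (5/14) = 1/34 ≈ 0.0294.

1/34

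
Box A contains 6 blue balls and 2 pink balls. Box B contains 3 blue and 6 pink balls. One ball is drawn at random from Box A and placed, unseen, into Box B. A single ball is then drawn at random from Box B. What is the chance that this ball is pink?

Condition on how many of the transferred balls are pink (from Box A: 2 pink of 8; then Box B has 10 total).
  0 pink: C(2,0)C(6,1)/C(8,1) = 3/4; then P = 6/10
  1 pink: C(2,1)C(6,0)/C(8,1) = 1/4; then P = 7/10
P(pink from Box B) = 5/8 ≈ 0.6250.

5/8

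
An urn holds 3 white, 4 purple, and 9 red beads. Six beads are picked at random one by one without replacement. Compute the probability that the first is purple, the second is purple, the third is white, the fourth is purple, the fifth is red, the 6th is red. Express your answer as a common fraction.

Multiply the conditional probability of each draw in order, without replacement, so each draw removes one from its color and from the total.
P = (4/16) · (3/15) · (3/14) · (2/13) · (9/12) · (8/11) = 9/10010 ≈ 0.0009.

9/10010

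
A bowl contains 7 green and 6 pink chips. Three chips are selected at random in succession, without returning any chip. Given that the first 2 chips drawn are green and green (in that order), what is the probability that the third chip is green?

After removing 2 green, the bowl has 5 green out of 11 remaining.
P(third is green | given) = 5/11 ≈ 0.4545.

5/11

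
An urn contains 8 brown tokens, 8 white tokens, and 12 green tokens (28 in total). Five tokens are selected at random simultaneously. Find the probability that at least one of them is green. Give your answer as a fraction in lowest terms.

Use the complement: P(at least one green) = 1 − P(no green).
P(none) = C(16,5)/C(28,5) = 4368/98280.
So P = 1 − 4368/98280 = 43/45 ≈ 0.9556.

43/45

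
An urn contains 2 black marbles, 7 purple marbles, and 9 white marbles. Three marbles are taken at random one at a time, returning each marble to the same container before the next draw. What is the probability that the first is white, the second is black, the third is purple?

Multiply the conditional probability of each draw in order, with replacement (the composition resets each draw).
P = (9/18) · (2/18) · (7/18) = 7/324 ≈ 0.0216.

7/324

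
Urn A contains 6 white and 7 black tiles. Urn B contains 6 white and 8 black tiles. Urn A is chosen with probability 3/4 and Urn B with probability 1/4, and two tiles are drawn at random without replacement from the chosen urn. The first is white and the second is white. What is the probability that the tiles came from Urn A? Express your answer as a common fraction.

7/9

P(E | Urn A) = 5/26; P(E | Urn B) = 15/91.
P(E) = 3/4·5/26 + 1/4·15/91 = 135/728.
By Bayes' rule, P(Urn A | E) = 15/104 / 135/728 = 7/9 ≈ 0.7778.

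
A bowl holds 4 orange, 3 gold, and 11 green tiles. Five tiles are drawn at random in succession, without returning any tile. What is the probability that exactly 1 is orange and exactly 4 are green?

Unordered draws without replacement: count favorable combinations over C(18,5).
Favorable = C(4,1) · C(3,0) · C(11,4) = 1320; total = C(18,5) = 8568.
P = 1320/8568 = 55/357 ≈ 0.1541.

55/357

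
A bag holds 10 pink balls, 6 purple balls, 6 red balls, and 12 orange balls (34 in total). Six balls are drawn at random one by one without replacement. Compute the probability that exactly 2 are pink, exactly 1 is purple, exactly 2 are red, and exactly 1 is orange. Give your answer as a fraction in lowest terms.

6075/168113

Unordered draws without replacement: count favorable combinations over C(34,6).
Favorable = C(10,2) · C(6,1) · C(6,2) · C(12,1) = 48600; total = C(34,6) = 1344904.
P = 48600/1344904 = 6075/168113 ≈ 0.0361.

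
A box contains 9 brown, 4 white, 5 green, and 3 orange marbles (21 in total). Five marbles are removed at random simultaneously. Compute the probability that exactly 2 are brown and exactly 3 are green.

Unordered draws without replacement: count favorable combinations over C(21,5).
Favorable = C(9,2) · C(4,0) · C(5,3) · C(3,0) = 360; total = C(21,5) = 20349.
P = 360/20349 = 40/2261 ≈ 0.0177.

40/2261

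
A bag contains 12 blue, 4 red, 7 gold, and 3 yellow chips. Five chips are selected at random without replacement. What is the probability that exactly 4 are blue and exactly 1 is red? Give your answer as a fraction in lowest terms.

9/299

Unordered draws without replacement: count favorable combinations over C(26,5).
Favorable = C(12,4) · C(4,1) · C(7,0) · C(3,0) = 1980; total = C(26,5) = 65780.
P = 1980/65780 = 9/299 ≈ 0.0301.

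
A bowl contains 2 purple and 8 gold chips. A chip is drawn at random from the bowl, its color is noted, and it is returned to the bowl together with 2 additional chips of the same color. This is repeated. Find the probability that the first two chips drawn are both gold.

2/3

After a gold draw the bowl holds 10 gold out of 12.
P = (8/10)·(10/12) = 2/3 ≈ 0.6667.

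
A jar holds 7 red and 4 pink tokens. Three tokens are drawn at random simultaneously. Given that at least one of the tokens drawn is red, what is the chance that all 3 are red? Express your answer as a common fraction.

P(all 3 red) = C(7,3)/C(11,3) = 7/33; P(at least one red) = 1 − C(4,3)/C(11,3) = 161/165.
Since 'all 3 red' ⊆ 'at least one red', P(all 3 | at least one) = 7/33 / 161/165 = 5/23 ≈ 0.2174.

5/23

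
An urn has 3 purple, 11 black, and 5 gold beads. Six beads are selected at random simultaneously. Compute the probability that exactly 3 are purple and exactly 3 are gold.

Unordered draws without replacement: count favorable combinations over C(19,6).
Favorable = C(3,3) · C(11,0) · C(5,3) = 10; total = C(19,6) = 27132.
P = 10/27132 = 5/13566 ≈ 0.0004.

5/13566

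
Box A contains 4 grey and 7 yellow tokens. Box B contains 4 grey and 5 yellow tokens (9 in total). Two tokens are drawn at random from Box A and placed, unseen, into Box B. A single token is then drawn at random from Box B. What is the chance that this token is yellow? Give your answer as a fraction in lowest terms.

Condition on how many of the transferred tokens are yellow (from Box A: 7 yellow of 11; then Box B has 11 total).
  0 yellow: C(7,0)C(4,2)/C(11,2) = 6/55; then P = 5/11
  1 yellow: C(7,1)C(4,1)/C(11,2) = 28/55; then P = 6/11
  2 yellow: C(7,2)C(4,0)/C(11,2) = 21/55; then P = 7/11
P(yellow from Box B) = 69/121 ≈ 0.5702.

69/121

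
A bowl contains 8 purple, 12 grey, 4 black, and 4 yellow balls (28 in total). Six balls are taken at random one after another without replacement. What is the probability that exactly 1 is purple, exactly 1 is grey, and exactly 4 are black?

8/31395

Unordered draws without replacement: count favorable combinations over C(28,6).
Favorable = C(8,1) · C(12,1) · C(4,4) · C(4,0) = 96; total = C(28,6) = 376740.
P = 96/376740 = 8/31395 ≈ 0.0003.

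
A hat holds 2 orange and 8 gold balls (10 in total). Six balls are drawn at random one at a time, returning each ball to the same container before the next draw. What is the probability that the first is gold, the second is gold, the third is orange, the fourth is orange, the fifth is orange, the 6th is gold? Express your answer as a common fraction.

Multiply the conditional probability of each draw in order, with replacement (the composition resets each draw).
P = (8/10) · (8/10) · (2/10) · (2/10) · (2/10) · (8/10) = 64/15625 ≈ 0.0041.

64/15625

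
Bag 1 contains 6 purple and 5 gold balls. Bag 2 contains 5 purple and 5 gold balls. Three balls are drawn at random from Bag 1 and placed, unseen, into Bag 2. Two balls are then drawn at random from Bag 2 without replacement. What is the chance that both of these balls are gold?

Condition on how many of the transferred balls are gold (from Bag 1: 5 gold of 11; then Bag 2 has 13 total).
  0 gold: C(5,0)C(6,3)/C(11,3) = 4/33; then P = C(5,2)/C(13,2) = 5/39
  1 gold: C(5,1)C(6,2)/C(11,3) = 5/11; then P = C(6,2)/C(13,2) = 5/26
  2 gold: C(5,2)C(6,1)/C(11,3) = 4/11; then P = C(7,2)/C(13,2) = 7/26
  3 gold: C(5,3)C(6,0)/C(11,3) = 2/33; then P = C(8,2)/C(13,2) = 14/39
P(both gold) = 191/858 ≈ 0.2226.

191/858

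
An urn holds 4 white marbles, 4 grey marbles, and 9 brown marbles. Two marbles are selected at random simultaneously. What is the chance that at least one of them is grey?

Use the complement: P(at least one grey) = 1 − P(no grey).
P(none) = C(13,2)/C(17,2) = 78/136.
So P = 1 − 78/136 = 29/68 ≈ 0.4265.

29/68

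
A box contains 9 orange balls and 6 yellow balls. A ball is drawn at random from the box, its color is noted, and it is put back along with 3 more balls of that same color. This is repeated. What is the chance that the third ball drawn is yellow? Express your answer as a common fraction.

Sum over the four possibilities for the first two draws (yellow/not-yellow each), tracking how the yellow count and total change by +3 per draw.
P(third is yellow) = 2/5 ≈ 0.4000. (In a Pólya urn every draw has the same marginal probability 6/15.)

2/5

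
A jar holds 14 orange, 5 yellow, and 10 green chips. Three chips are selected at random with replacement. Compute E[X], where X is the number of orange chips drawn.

42/29

By linearity of expectation, E[X] = Σ P(draw i is orange); each independent draw has P(orange) = 14/29.
E[X] = 3 · 14/29 = 42/29 ≈ 1.4483.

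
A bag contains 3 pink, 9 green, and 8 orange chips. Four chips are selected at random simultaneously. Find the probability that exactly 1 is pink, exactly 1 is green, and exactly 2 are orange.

252/1615

Unordered draws without replacement: count favorable combinations over C(20,4).
Favorable = C(3,1) · C(9,1) · C(8,2) = 756; total = C(20,4) = 4845.
P = 756/4845 = 252/1615 ≈ 0.1560.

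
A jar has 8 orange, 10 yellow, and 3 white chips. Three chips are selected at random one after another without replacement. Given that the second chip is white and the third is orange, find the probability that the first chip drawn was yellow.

10/19

P(first=yellow and the second chip is white and the third is orange) = (10/21)·(3/20)·(8/19) = 4/133.
P(E) = Σ over first color = 2/95 + 4/133 + 4/665 = 2/35.
By Bayes, P(first=yellow | E) = 4/133 / 2/35 = 10/19 ≈ 0.5263.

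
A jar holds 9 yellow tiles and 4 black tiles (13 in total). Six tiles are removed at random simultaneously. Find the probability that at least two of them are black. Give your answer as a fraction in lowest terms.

Sum the hypergeometric tail for j = 2,…,4 black tiles.
Favorable = C(4,2)·C(9,4) + C(4,3)·C(9,3) + C(4,4)·C(9,2) = 1128; total = C(13,6) = 1716.
P = 1128/1716 = 94/143 ≈ 0.6573.

94/143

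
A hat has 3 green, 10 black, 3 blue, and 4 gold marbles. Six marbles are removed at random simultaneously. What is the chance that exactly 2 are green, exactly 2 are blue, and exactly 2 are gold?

Unordered draws without replacement: count favorable combinations over C(20,6).
Favorable = C(3,2) · C(10,0) · C(3,2) · C(4,2) = 54; total = C(20,6) = 38760.
P = 54/38760 = 9/6460 ≈ 0.0014.

9/6460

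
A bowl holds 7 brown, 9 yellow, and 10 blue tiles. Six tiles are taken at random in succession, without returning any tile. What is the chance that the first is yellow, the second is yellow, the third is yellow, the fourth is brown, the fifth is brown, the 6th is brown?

Multiply the conditional probability of each draw in order, without replacement, so each draw removes one from its color and from the total.
P = (9/26) · (8/25) · (7/24) · (7/23) · (6/22) · (5/21) = 21/32890 ≈ 0.0006.

21/32890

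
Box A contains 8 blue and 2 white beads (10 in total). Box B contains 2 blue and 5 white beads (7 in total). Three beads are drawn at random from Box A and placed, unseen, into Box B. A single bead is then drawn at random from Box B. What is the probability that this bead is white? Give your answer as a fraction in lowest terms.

Condition on how many of the transferred beads are white (from Box A: 2 white of 10; then Box B has 10 total).
  0 white: C(2,0)C(8,3)/C(10,3) = 7/15; then P = 5/10
  1 white: C(2,1)C(8,2)/C(10,3) = 7/15; then P = 6/10
  2 white: C(2,2)C(8,1)/C(10,3) = 1/15; then P = 7/10
P(white from Box B) = 14/25 ≈ 0.5600.

14/25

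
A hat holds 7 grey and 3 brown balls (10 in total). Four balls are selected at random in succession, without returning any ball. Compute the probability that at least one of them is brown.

5/6

Use the complement: P(at least one brown) = 1 − P(no brown).
P(none) = C(7,4)/C(10,4) = 35/210.
So P = 1 − 35/210 = 5/6 ≈ 0.8333.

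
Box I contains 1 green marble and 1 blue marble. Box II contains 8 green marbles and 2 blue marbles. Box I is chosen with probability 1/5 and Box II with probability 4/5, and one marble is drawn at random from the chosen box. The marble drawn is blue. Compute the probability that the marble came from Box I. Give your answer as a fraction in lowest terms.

5/13

P(blue | Box I) = 1/2; P(blue | Box II) = 1/5.
P(blue) = 1/5·1/2 + 4/5·1/5 = 13/50.
By Bayes' rule, P(Box I | blue) = 1/10 / 13/50 = 5/13 ≈ 0.3846.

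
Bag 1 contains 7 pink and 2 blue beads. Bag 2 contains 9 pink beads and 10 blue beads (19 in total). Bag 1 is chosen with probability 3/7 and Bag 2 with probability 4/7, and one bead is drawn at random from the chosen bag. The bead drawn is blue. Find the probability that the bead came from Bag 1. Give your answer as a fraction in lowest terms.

19/79

P(blue | Bag 1) = 2/9; P(blue | Bag 2) = 10/19.
P(blue) = 3/7·2/9 + 4/7·10/19 = 158/399.
By Bayes' rule, P(Bag 1 | blue) = 2/21 / 158/399 = 19/79 ≈ 0.2405.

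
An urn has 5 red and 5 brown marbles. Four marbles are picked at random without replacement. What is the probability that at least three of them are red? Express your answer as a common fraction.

11/42

Sum the hypergeometric tail for j = 3,…,4 red marbles.
Favorable = C(5,3)·C(5,1) + C(5,4)·C(5,0) = 55; total = C(10,4) = 210.
P = 55/210 = 11/42 ≈ 0.2619.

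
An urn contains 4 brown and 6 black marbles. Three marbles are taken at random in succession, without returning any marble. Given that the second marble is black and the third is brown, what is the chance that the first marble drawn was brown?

3/8

P(first=brown and the second marble is black and the third is brown) = (4/10)·(6/9)·(3/8) = 1/10.
P(E) = Σ over first color = 1/10 + 1/6 = 4/15.
By Bayes, P(first=brown | E) = 1/10 / 4/15 = 3/8 ≈ 0.3750.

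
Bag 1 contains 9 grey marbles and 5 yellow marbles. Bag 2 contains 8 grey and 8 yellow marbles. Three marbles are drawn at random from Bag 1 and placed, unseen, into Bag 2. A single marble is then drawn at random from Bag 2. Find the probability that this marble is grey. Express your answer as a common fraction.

Condition on how many of the transferred marbles are grey (from Bag 1: 9 grey of 14; then Bag 2 has 19 total).
  0 grey: C(9,0)C(5,3)/C(14,3) = 5/182; then P = 8/19
  1 grey: C(9,1)C(5,2)/C(14,3) = 45/182; then P = 9/19
  2 grey: C(9,2)C(5,1)/C(14,3) = 45/91; then P = 10/19
  3 grey: C(9,3)C(5,0)/C(14,3) = 3/13; then P = 11/19
P(grey from Bag 2) = 139/266 ≈ 0.5226.

139/266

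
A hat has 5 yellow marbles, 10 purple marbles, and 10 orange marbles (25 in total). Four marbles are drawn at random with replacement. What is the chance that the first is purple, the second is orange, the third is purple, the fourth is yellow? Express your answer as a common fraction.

Multiply the conditional probability of each draw in order, with replacement (the composition resets each draw).
P = (10/25) · (10/25) · (10/25) · (5/25) = 8/625 ≈ 0.0128.

8/625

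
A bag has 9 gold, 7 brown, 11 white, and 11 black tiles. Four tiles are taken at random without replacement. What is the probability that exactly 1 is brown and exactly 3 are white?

Unordered draws without replacement: count favorable combinations over C(38,4).
Favorable = C(9,0) · C(7,1) · C(11,3) · C(11,0) = 1155; total = C(38,4) = 73815.
P = 1155/73815 = 11/703 ≈ 0.0156.

11/703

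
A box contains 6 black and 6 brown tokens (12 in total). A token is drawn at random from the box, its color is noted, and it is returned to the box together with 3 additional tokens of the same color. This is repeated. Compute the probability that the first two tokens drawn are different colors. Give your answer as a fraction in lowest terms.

Either brown then black, or black then brown; after the first draw the total is 15.
P = (6/12)·(6/15) + (6/12)·(6/15) = 2/5 ≈ 0.4000.

2/5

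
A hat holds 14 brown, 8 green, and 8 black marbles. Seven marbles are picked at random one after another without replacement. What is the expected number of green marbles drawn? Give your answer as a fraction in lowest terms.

By linearity of expectation, E[X] = Σ P(draw i is green); by symmetry each draw (even without replacement) has P(green) = 8/30.
E[X] = 7 · 8/30 = 28/15 ≈ 1.8667.

28/15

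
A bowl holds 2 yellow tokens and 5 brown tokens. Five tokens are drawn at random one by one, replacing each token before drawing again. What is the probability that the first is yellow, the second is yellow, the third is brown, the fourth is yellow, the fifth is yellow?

80/16807

Multiply the conditional probability of each draw in order, with replacement (the composition resets each draw).
P = (2/7) · (2/7) · (5/7) · (2/7) · (2/7) = 80/16807 ≈ 0.0048.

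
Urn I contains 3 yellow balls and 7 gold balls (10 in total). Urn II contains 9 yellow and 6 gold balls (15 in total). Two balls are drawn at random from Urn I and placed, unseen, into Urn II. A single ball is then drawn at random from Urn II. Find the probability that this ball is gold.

Condition on how many of the transferred balls are gold (from Urn I: 7 gold of 10; then Urn II has 17 total).
  0 gold: C(7,0)C(3,2)/C(10,2) = 1/15; then P = 6/17
  1 gold: C(7,1)C(3,1)/C(10,2) = 7/15; then P = 7/17
  2 gold: C(7,2)C(3,0)/C(10,2) = 7/15; then P = 8/17
P(gold from Urn II) = 37/85 ≈ 0.4353.

37/85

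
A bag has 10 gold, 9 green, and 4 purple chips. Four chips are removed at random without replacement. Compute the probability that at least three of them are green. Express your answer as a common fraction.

Sum the hypergeometric tail for j = 3,…,4 green chips.
Favorable = C(9,3)·C(14,1) + C(9,4)·C(14,0) = 1302; total = C(23,4) = 8855.
P = 1302/8855 = 186/1265 ≈ 0.1470.

186/1265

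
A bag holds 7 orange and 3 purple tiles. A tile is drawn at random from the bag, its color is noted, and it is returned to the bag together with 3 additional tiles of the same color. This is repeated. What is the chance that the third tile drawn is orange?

Sum over the four possibilities for the first two draws (orange/not-orange each), tracking how the orange count and total change by +3 per draw.
P(third is orange) = 7/10 ≈ 0.7000. (In a Pólya urn every draw has the same marginal probability 7/10.)

7/10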